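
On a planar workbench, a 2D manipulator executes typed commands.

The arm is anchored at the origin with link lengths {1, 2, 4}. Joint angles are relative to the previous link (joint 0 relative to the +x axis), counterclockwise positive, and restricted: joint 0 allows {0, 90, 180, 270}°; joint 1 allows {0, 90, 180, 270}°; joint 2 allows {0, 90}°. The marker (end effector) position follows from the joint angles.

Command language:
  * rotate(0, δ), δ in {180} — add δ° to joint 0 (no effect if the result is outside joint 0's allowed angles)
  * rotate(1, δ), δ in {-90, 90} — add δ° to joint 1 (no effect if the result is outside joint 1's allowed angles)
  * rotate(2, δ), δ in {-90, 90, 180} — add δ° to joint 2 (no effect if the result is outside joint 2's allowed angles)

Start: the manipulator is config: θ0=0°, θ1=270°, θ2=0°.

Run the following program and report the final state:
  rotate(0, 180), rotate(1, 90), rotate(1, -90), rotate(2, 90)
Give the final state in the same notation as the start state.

start: config: θ0=0°, θ1=270°, θ2=0°
1. rotate(0, 180) → config: θ0=180°, θ1=270°, θ2=0°
2. rotate(1, 90) → config: θ0=180°, θ1=0°, θ2=0°
3. rotate(1, -90) → config: θ0=180°, θ1=270°, θ2=0°
4. rotate(2, 90) → config: θ0=180°, θ1=270°, θ2=90°

config: θ0=180°, θ1=270°, θ2=90°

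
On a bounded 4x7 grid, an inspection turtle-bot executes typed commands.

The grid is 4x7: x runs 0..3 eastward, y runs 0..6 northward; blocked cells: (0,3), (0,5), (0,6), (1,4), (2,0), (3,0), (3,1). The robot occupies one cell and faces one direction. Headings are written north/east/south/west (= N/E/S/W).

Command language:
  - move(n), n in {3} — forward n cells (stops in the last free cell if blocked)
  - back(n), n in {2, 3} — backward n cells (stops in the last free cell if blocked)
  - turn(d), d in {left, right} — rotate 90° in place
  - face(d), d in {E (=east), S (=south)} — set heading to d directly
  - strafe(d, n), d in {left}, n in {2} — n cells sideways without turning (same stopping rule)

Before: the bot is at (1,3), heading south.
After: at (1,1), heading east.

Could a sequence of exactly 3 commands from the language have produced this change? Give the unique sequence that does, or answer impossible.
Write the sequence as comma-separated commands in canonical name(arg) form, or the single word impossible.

turn(right), strafe(left, 2), face(E)

key: order matters: swapping turn(right) and face(E) lands elsewhere
start: at (1,3), heading south
step 1 (turn(right)): at (1,3), heading west
step 2 (strafe(left, 2)): at (1,1), heading west
step 3 (face(E)): at (1,1), heading east
no rival 3-sequence matches.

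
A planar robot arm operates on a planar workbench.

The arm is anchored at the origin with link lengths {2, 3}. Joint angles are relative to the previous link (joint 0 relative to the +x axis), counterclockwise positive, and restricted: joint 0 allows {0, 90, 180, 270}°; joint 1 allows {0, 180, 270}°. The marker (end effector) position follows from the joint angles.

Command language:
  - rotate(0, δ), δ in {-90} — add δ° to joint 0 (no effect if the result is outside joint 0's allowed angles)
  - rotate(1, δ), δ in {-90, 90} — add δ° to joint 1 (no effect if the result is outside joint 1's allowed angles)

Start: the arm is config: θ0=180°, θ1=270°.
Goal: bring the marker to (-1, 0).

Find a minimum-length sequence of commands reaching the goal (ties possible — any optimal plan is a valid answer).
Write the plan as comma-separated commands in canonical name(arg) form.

rotate(0, -90), rotate(0, -90), rotate(1, -90)

from: config: θ0=180°, θ1=270°
1. rotate(0, -90) → config: θ0=90°, θ1=270°
2. rotate(0, -90) → config: θ0=0°, θ1=270°
3. rotate(1, -90) → config: θ0=0°, θ1=180°
nothing shorter than 3 reaches the goal.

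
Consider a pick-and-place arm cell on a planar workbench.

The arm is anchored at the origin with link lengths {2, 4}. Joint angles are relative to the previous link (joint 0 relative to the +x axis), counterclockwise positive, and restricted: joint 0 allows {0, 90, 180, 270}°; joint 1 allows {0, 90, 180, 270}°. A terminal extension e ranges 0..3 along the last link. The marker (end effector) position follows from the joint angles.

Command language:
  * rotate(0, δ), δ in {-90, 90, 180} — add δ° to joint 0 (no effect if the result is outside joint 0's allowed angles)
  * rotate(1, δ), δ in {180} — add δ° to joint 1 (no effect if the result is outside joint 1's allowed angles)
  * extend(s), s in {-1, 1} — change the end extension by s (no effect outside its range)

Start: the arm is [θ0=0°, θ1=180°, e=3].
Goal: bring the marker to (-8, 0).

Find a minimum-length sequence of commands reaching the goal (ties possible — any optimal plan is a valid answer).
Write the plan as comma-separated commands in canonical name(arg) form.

t0: [θ0=0°, θ1=180°, e=3]
step 1 (extend(-1)): [θ0=0°, θ1=180°, e=2]
step 2 (rotate(1, 180)): [θ0=0°, θ1=0°, e=2]
step 3 (rotate(0, 180)): [θ0=180°, θ1=0°, e=2]
no 2-step plan works, so 3 is optimal.

extend(-1), rotate(1, 180), rotate(0, 180)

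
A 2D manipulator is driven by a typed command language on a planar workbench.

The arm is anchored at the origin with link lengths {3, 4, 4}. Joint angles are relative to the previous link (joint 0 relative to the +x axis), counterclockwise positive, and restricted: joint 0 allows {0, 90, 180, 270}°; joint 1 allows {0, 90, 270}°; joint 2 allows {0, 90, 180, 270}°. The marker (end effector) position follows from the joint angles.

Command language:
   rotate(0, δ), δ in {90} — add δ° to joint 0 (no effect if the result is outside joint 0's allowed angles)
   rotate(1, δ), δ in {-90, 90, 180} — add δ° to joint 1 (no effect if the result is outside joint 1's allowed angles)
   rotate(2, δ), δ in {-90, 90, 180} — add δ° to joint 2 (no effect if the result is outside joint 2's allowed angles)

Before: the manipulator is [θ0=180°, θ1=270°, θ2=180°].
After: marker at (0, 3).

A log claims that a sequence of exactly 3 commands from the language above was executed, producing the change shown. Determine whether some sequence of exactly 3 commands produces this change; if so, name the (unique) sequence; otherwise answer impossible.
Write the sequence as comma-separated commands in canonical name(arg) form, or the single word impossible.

rotate(0, 90), rotate(0, 90), rotate(0, 90)

initial: [θ0=180°, θ1=270°, θ2=180°]
1. rotate(0, 90) → [θ0=270°, θ1=270°, θ2=180°]
2. rotate(0, 90) → [θ0=0°, θ1=270°, θ2=180°]
3. rotate(0, 90) → [θ0=90°, θ1=270°, θ2=180°]
no rival 3-sequence matches.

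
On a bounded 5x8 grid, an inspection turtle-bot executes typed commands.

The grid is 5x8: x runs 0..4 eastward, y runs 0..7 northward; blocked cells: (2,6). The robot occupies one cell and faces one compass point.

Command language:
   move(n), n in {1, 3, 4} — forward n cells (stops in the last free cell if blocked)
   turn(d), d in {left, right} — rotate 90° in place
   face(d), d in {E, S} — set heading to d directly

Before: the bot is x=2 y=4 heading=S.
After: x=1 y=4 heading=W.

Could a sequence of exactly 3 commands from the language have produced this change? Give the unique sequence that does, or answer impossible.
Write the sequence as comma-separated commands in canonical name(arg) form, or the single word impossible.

key: running move(1) before face(S) would end elsewhere — order is forced
t0: x=2 y=4 heading=S
step 1 (face(S)): x=2 y=4 heading=S
step 2 (turn(right)): x=2 y=4 heading=W
step 3 (move(1)): x=1 y=4 heading=W
uniquely the one of 343 3-step routes that fits.

face(S), turn(right), move(1)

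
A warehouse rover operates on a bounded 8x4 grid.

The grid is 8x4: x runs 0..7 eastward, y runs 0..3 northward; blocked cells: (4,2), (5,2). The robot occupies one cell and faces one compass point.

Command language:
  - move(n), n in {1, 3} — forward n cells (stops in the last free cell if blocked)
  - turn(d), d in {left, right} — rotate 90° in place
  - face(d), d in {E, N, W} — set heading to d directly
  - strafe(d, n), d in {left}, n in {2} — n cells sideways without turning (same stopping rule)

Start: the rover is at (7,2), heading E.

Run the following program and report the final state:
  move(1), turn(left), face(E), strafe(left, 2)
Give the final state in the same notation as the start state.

at (7,3), heading E

t0: at (7,2), heading E
t=1 move(1) ⇒ at (7,2), heading E
t=2 turn(left) ⇒ at (7,2), heading N
t=3 face(E) ⇒ at (7,2), heading E
t=4 strafe(left, 2) ⇒ at (7,3), heading E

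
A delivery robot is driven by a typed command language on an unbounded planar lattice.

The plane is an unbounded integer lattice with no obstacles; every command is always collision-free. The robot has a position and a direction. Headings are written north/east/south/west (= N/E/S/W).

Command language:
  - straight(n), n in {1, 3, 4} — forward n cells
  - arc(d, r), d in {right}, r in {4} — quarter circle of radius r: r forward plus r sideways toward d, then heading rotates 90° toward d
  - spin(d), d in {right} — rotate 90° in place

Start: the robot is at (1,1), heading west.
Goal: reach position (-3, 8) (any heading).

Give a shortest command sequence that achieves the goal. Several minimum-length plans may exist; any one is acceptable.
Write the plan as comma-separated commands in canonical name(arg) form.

arc(right, 4), straight(3)

from: at (1,1), heading west
t=1 arc(right, 4) ⇒ at (-3,5), heading north
t=2 straight(3) ⇒ at (-3,8), heading north
no 1-step plan works, so 2 is optimal.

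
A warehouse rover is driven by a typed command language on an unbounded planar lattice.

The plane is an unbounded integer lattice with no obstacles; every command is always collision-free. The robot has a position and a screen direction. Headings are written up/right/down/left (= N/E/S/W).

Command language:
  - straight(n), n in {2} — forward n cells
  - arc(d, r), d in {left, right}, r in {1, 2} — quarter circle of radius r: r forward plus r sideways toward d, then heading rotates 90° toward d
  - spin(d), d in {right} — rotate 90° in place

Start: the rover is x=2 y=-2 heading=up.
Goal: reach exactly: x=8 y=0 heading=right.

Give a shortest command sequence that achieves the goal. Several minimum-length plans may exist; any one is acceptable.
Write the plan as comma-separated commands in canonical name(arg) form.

initial: x=2 y=-2 heading=up
step 1 (arc(right, 2)): x=4 y=0 heading=right
step 2 (straight(2)): x=6 y=0 heading=right
step 3 (straight(2)): x=8 y=0 heading=right
no 2-step plan works, so 3 is optimal.

arc(right, 2), straight(2), straight(2)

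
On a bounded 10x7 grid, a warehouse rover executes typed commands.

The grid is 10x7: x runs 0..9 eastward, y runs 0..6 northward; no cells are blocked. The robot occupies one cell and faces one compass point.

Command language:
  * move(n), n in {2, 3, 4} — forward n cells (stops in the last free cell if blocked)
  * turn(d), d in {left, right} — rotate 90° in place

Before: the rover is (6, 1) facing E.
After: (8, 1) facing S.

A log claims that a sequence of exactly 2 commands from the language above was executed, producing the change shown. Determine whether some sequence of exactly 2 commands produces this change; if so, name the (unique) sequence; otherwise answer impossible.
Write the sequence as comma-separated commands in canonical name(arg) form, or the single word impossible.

key: running turn(right) before move(2) would end elsewhere — order is forced
begin: (6, 1) facing E
t=1 move(2) ⇒ (8, 1) facing E
t=2 turn(right) ⇒ (8, 1) facing S
no other 2-command option fits: unique.

move(2), turn(right)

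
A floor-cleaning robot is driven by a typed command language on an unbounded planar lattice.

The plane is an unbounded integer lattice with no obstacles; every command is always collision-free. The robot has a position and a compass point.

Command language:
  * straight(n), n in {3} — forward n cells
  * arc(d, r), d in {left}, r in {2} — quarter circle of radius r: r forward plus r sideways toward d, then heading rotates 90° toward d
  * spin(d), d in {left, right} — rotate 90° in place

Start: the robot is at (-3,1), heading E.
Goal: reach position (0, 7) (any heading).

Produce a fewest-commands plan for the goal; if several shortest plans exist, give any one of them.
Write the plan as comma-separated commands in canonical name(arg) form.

straight(3), spin(left), straight(3), straight(3)

initial: at (-3,1), heading E
step 1 (straight(3)): at (0,1), heading E
step 2 (spin(left)): at (0,1), heading N
step 3 (straight(3)): at (0,4), heading N
step 4 (straight(3)): at (0,7), heading N
nothing shorter than 4 reaches the goal.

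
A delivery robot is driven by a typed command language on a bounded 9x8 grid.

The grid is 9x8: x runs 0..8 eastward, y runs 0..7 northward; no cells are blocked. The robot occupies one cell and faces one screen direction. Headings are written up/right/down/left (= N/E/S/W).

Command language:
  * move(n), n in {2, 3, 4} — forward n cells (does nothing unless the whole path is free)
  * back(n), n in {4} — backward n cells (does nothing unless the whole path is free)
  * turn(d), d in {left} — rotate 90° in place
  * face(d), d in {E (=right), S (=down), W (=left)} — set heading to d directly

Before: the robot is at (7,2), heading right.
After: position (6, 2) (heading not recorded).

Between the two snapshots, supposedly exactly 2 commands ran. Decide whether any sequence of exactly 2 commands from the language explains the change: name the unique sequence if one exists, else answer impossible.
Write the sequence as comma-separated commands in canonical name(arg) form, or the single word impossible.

key: running move(3) before back(4) would end elsewhere — order is forced
start: at (7,2), heading right
[1] after back(4): at (3,2), heading right
[2] after move(3): at (6,2), heading right
uniquely the one of 64 2-step routes that fits.

back(4), move(3)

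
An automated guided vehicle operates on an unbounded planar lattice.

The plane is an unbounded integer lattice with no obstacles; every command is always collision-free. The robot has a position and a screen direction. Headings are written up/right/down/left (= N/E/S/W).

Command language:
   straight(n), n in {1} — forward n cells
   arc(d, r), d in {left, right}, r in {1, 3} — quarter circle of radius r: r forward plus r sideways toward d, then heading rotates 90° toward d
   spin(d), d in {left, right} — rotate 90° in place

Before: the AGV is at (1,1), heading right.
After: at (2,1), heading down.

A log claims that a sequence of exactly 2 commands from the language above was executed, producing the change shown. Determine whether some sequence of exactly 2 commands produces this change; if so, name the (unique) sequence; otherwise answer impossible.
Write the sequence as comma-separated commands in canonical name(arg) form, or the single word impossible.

key: running spin(right) before straight(1) would end elsewhere — order is forced
initial: at (1,1), heading right
[1] after straight(1): at (2,1), heading right
[2] after spin(right): at (2,1), heading down
no rival 2-sequence matches.

straight(1), spin(right)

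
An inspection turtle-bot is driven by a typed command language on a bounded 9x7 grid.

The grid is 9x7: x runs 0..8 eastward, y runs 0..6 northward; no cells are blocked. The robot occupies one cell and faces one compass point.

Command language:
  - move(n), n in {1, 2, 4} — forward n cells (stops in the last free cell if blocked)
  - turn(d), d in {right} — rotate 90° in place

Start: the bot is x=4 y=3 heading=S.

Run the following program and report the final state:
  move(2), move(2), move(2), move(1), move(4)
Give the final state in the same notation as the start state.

t0: x=4 y=3 heading=S
1. move(2) → x=4 y=1 heading=S
2. move(2) → x=4 y=0 heading=S
3. move(2) → x=4 y=0 heading=S
4. move(1) → x=4 y=0 heading=S
5. move(4) → x=4 y=0 heading=S

x=4 y=0 heading=S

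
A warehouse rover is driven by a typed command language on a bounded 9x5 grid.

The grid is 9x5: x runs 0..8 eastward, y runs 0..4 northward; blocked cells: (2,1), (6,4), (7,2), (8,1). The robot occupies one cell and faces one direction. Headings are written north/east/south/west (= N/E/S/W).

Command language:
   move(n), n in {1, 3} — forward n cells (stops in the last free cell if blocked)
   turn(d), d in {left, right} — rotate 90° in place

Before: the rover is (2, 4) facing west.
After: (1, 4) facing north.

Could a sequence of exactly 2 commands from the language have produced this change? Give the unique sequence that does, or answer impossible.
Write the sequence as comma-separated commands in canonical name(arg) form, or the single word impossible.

move(1), turn(right)

key: position moved to (1,4) AND the heading swung to N — translation plus rotation needed
start: (2, 4) facing west
t=1 move(1) ⇒ (1, 4) facing west
t=2 turn(right) ⇒ (1, 4) facing north
no other 2-command option fits: unique.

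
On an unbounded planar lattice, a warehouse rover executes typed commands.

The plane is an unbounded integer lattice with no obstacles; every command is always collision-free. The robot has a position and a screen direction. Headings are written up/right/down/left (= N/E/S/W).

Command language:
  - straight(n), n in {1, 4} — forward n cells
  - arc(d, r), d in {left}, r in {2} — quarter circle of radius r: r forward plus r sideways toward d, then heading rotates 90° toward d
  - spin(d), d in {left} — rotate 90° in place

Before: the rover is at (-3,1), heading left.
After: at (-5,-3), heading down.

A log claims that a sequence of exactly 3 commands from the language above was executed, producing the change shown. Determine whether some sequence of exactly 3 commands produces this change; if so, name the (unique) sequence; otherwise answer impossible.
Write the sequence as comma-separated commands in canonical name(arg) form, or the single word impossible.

arc(left, 2), straight(1), straight(1)

key: position moved to (-5,-3) AND the heading swung to S — translation plus rotation needed
start: at (-3,1), heading left
t=1 arc(left, 2) ⇒ at (-5,-1), heading down
t=2 straight(1) ⇒ at (-5,-2), heading down
t=3 straight(1) ⇒ at (-5,-3), heading down
no other 3-command option fits: unique.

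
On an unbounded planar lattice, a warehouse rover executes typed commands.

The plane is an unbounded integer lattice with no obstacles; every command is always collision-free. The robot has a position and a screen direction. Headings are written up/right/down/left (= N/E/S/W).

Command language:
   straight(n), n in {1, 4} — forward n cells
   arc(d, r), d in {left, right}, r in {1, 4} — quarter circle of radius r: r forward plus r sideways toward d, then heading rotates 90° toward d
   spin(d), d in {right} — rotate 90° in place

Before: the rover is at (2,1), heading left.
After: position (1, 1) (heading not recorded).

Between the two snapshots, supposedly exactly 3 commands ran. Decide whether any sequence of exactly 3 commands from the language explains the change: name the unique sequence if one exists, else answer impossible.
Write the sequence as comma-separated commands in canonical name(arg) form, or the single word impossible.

key: running spin(right) before straight(1) would end elsewhere — order is forced
from: at (2,1), heading left
step 1 (straight(1)): at (1,1), heading left
step 2 (spin(right)): at (1,1), heading up
step 3 (spin(right)): at (1,1), heading right
all 343 alternatives checked — unique.

straight(1), spin(right), spin(right)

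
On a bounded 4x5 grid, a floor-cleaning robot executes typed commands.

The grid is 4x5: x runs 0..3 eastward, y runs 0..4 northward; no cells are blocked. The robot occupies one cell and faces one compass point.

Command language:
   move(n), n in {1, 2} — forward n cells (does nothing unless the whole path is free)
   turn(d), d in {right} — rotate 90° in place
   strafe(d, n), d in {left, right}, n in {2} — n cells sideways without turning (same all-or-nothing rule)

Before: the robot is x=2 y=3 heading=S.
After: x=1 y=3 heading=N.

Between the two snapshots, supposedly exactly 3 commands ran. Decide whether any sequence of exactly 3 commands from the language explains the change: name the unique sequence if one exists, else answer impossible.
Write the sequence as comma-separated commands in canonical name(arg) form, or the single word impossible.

key: position moved to (1,3) AND the heading swung to N — translation plus rotation needed
start: x=2 y=3 heading=S
t=1 turn(right) ⇒ x=2 y=3 heading=W
t=2 move(1) ⇒ x=1 y=3 heading=W
t=3 turn(right) ⇒ x=1 y=3 heading=N
uniquely the one of 125 3-step routes that fits.

turn(right), move(1), turn(right)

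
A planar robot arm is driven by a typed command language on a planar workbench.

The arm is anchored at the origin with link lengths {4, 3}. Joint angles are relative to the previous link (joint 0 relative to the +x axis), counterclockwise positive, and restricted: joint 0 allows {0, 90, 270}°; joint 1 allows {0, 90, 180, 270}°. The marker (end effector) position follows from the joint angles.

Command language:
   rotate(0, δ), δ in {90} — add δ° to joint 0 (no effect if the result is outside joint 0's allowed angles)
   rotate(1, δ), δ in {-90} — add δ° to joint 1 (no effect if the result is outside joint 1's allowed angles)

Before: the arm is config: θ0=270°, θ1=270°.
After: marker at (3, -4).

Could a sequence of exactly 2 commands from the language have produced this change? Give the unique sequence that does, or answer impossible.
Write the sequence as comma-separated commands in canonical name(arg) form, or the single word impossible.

from: config: θ0=270°, θ1=270°
1. rotate(1, -90) → config: θ0=270°, θ1=180°
2. rotate(1, -90) → config: θ0=270°, θ1=90°
uniquely the one of 4 2-step routes that fits.

rotate(1, -90), rotate(1, -90)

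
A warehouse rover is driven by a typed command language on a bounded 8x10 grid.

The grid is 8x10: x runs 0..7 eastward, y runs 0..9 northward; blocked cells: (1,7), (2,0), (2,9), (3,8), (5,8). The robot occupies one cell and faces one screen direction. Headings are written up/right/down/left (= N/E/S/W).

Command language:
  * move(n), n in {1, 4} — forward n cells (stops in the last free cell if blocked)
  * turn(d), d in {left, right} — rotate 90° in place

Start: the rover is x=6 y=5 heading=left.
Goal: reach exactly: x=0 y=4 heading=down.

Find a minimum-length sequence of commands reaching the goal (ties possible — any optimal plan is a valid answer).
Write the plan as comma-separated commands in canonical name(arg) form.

begin: x=6 y=5 heading=left
[1] after move(4): x=2 y=5 heading=left
[2] after move(4): x=0 y=5 heading=left
[3] after turn(left): x=0 y=5 heading=down
[4] after move(1): x=0 y=4 heading=down
minimal: 4 command(s), checked below 4.

move(4), move(4), turn(left), move(1)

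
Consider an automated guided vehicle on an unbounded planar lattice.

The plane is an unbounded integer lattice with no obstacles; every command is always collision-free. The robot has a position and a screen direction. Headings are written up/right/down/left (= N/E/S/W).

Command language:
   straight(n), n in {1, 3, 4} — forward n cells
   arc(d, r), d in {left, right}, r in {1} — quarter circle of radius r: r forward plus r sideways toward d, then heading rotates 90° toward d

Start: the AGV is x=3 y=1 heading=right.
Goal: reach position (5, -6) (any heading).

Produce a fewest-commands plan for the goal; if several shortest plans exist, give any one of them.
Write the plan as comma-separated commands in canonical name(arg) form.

begin: x=3 y=1 heading=right
step 1 (arc(right, 1)): x=4 y=0 heading=down
step 2 (straight(4)): x=4 y=-4 heading=down
step 3 (straight(1)): x=4 y=-5 heading=down
step 4 (arc(left, 1)): x=5 y=-6 heading=right
minimal: 4 command(s), checked below 4.

arc(right, 1), straight(4), straight(1), arc(left, 1)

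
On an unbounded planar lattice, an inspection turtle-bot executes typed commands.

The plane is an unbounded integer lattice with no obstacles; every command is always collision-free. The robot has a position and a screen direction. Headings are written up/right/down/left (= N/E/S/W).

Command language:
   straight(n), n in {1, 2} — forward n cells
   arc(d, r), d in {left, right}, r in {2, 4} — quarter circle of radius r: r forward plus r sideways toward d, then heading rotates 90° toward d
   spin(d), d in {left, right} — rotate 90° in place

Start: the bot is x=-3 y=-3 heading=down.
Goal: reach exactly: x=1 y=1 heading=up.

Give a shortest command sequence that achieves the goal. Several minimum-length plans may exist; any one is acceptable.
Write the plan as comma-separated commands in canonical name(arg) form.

initial: x=-3 y=-3 heading=down
step 1 (spin(left)): x=-3 y=-3 heading=right
step 2 (arc(left, 4)): x=1 y=1 heading=up
no 1-step plan works, so 2 is optimal.

spin(left), arc(left, 4)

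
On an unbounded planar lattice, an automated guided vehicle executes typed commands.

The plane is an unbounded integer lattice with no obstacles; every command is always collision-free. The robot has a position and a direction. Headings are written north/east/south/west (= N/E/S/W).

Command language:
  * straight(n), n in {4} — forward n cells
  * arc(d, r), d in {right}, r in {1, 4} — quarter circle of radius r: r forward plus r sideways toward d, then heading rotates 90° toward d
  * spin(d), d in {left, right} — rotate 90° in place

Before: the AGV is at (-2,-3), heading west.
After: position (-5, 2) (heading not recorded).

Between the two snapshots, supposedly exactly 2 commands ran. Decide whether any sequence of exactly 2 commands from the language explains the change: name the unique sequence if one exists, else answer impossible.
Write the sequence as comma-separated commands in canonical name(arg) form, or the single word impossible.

arc(right, 4), arc(right, 1)

key: running arc(right, 1) before arc(right, 4) would end elsewhere — order is forced
begin: at (-2,-3), heading west
1. arc(right, 4) → at (-6,1), heading north
2. arc(right, 1) → at (-5,2), heading east
no rival 2-sequence matches.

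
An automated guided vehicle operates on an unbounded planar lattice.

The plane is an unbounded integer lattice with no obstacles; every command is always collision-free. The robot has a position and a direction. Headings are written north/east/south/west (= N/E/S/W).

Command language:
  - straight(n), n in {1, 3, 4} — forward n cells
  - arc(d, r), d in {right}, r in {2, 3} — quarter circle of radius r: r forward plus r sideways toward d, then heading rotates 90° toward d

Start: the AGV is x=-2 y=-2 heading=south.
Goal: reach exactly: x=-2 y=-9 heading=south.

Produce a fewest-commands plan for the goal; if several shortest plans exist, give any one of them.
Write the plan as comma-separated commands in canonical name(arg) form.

straight(4), straight(3)

t0: x=-2 y=-2 heading=south
step 1 (straight(4)): x=-2 y=-6 heading=south
step 2 (straight(3)): x=-2 y=-9 heading=south
shorter routes all fall short; 2 is best.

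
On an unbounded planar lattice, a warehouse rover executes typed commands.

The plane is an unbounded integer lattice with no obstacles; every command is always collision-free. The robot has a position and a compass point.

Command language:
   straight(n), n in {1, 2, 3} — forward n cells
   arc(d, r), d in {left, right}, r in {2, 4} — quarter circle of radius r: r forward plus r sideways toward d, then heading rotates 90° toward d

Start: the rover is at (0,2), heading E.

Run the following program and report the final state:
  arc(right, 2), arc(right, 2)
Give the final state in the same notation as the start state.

at (0,-2), heading W

begin: at (0,2), heading E
1. arc(right, 2) → at (2,0), heading S
2. arc(right, 2) → at (0,-2), heading W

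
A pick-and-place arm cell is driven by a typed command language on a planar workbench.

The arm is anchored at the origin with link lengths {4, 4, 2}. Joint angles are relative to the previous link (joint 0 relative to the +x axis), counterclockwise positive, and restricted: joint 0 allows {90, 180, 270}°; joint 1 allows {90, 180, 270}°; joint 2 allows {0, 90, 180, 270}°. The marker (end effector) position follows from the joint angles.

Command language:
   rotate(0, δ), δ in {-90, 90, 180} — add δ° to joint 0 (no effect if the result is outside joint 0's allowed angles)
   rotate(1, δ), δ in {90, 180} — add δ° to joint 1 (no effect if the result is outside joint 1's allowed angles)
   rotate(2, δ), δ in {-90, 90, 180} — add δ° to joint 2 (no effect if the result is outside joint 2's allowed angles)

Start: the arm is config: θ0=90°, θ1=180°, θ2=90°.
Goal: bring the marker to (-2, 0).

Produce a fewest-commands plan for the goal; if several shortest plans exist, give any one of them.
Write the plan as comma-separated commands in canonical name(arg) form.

rotate(0, 180)

from: config: θ0=90°, θ1=180°, θ2=90°
t=1 rotate(0, 180) ⇒ config: θ0=270°, θ1=180°, θ2=90°
no 0-step plan works, so 1 is optimal.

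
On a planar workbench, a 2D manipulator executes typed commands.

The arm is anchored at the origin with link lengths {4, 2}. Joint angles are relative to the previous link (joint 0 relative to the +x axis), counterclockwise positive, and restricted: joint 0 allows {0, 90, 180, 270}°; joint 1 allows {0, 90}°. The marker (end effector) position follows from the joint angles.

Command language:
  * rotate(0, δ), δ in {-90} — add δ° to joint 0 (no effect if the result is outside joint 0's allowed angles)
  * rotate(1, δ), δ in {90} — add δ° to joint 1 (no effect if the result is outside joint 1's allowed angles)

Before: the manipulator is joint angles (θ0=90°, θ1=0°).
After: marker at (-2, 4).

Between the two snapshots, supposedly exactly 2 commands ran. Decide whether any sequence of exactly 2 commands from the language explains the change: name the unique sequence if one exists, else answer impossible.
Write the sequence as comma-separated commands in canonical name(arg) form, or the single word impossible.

initial: joint angles (θ0=90°, θ1=0°)
step 1 (rotate(1, 90)): joint angles (θ0=90°, θ1=90°)
step 2 (rotate(1, 90)): joint angles (θ0=90°, θ1=90°)
no rival 2-sequence matches.

rotate(1, 90), rotate(1, 90)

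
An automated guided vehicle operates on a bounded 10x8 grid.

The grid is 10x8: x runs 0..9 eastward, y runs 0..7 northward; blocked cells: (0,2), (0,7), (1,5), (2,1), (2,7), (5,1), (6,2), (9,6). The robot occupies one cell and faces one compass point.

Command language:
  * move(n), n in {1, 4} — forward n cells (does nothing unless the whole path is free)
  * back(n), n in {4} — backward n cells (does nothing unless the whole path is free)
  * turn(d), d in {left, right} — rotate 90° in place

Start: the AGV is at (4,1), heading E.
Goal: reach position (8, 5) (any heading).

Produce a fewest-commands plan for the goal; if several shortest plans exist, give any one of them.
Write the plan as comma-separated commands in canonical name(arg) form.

initial: at (4,1), heading E
[1] after turn(right): at (4,1), heading S
[2] after back(4): at (4,5), heading S
[3] after turn(right): at (4,5), heading W
[4] after back(4): at (8,5), heading W
nothing shorter than 4 reaches the goal.

turn(right), back(4), turn(right), back(4)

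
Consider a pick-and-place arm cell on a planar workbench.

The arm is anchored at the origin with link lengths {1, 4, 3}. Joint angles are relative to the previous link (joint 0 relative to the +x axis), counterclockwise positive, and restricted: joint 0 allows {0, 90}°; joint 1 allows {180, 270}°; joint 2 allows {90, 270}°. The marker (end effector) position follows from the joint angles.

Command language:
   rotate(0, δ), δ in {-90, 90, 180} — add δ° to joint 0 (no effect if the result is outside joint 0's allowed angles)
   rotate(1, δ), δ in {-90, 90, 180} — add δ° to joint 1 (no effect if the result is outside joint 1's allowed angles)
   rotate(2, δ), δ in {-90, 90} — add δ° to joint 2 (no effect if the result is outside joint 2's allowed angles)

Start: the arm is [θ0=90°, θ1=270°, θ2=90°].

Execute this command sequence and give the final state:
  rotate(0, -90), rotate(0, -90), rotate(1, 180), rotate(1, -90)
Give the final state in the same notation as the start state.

t0: [θ0=90°, θ1=270°, θ2=90°]
t=1 rotate(0, -90) ⇒ [θ0=0°, θ1=270°, θ2=90°]
t=2 rotate(0, -90) ⇒ [θ0=0°, θ1=270°, θ2=90°]
t=3 rotate(1, 180) ⇒ [θ0=0°, θ1=270°, θ2=90°]
t=4 rotate(1, -90) ⇒ [θ0=0°, θ1=180°, θ2=90°]

[θ0=0°, θ1=180°, θ2=90°]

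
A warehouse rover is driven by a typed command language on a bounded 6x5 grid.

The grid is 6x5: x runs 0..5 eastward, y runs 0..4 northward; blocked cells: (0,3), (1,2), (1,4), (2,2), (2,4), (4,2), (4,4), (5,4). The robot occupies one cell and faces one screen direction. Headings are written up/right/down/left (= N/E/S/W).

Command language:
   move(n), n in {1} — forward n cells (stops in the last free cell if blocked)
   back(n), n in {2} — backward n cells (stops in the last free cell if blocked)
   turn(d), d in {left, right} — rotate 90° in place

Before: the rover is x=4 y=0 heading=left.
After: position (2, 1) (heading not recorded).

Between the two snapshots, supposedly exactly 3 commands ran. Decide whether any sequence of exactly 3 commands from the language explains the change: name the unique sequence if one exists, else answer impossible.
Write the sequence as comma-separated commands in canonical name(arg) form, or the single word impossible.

every 3-command combo misses the target.

impossible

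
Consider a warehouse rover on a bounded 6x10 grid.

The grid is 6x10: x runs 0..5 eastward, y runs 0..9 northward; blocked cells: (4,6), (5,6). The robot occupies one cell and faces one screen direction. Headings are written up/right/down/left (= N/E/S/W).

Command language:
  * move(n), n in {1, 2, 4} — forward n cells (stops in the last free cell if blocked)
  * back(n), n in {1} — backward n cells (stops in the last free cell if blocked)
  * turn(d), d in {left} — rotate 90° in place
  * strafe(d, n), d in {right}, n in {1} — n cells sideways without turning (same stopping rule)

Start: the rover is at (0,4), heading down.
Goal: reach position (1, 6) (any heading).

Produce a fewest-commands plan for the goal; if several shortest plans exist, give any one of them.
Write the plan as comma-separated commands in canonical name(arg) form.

initial: at (0,4), heading down
step 1 (turn(left)): at (0,4), heading right
step 2 (turn(left)): at (0,4), heading up
step 3 (move(2)): at (0,6), heading up
step 4 (strafe(right, 1)): at (1,6), heading up
no 3-step plan works, so 4 is optimal.

turn(left), turn(left), move(2), strafe(right, 1)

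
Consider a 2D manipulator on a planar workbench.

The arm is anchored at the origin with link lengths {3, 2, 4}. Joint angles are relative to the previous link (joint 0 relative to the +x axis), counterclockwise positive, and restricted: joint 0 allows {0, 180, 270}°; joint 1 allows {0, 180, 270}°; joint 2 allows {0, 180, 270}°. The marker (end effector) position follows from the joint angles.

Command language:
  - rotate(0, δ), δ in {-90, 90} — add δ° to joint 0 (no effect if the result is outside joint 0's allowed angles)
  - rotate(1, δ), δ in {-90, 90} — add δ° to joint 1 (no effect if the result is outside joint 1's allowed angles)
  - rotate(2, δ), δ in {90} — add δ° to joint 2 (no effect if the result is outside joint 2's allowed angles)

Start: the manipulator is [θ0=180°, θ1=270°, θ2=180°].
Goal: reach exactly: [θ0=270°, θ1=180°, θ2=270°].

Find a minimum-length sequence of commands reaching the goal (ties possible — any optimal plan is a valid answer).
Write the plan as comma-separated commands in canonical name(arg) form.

from: [θ0=180°, θ1=270°, θ2=180°]
step 1 (rotate(0, 90)): [θ0=270°, θ1=270°, θ2=180°]
step 2 (rotate(1, -90)): [θ0=270°, θ1=180°, θ2=180°]
step 3 (rotate(2, 90)): [θ0=270°, θ1=180°, θ2=270°]
nothing shorter than 3 reaches the goal.

rotate(0, 90), rotate(1, -90), rotate(2, 90)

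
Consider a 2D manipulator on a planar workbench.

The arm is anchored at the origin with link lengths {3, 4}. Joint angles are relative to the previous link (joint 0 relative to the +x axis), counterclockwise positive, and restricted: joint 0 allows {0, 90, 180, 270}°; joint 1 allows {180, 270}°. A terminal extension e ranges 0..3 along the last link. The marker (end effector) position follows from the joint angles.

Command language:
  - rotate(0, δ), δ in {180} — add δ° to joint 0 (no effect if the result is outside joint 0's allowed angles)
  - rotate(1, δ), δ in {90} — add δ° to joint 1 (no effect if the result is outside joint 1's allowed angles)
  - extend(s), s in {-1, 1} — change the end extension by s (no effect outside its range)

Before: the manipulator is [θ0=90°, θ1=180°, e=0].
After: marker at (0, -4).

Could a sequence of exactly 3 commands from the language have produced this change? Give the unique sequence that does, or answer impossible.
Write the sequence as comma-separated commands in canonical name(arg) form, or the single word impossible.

start: [θ0=90°, θ1=180°, e=0]
step 1 (extend(1)): [θ0=90°, θ1=180°, e=1]
step 2 (extend(1)): [θ0=90°, θ1=180°, e=2]
step 3 (extend(1)): [θ0=90°, θ1=180°, e=3]
no rival 3-sequence matches.

extend(1), extend(1), extend(1)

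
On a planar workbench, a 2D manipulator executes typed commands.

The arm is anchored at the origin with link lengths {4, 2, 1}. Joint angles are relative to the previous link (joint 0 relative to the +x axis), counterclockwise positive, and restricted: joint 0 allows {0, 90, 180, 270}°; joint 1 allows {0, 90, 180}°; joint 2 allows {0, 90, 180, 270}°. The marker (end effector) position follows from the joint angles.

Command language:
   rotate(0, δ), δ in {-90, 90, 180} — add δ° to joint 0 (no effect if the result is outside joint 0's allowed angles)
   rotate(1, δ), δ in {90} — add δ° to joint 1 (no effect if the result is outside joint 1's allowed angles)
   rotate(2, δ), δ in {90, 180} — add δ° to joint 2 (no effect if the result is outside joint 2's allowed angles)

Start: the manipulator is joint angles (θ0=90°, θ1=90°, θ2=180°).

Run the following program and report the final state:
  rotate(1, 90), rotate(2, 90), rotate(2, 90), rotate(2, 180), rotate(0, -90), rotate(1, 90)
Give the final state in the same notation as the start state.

joint angles (θ0=0°, θ1=180°, θ2=180°)

initial: joint angles (θ0=90°, θ1=90°, θ2=180°)
step 1 (rotate(1, 90)): joint angles (θ0=90°, θ1=180°, θ2=180°)
step 2 (rotate(2, 90)): joint angles (θ0=90°, θ1=180°, θ2=270°)
step 3 (rotate(2, 90)): joint angles (θ0=90°, θ1=180°, θ2=0°)
step 4 (rotate(2, 180)): joint angles (θ0=90°, θ1=180°, θ2=180°)
step 5 (rotate(0, -90)): joint angles (θ0=0°, θ1=180°, θ2=180°)
step 6 (rotate(1, 90)): joint angles (θ0=0°, θ1=180°, θ2=180°)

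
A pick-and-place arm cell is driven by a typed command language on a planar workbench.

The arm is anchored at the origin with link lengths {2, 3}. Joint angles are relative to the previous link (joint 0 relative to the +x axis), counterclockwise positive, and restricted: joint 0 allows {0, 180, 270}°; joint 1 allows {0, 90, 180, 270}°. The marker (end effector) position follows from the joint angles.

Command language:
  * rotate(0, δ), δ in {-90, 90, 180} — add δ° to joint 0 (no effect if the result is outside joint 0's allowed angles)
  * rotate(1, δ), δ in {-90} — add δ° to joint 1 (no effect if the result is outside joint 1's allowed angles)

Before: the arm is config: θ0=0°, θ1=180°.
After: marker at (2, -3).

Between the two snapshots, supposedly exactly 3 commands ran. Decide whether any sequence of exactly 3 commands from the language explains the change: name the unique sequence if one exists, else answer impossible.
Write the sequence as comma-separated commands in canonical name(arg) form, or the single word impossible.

begin: config: θ0=0°, θ1=180°
1. rotate(1, -90) → config: θ0=0°, θ1=90°
2. rotate(1, -90) → config: θ0=0°, θ1=0°
3. rotate(1, -90) → config: θ0=0°, θ1=270°
no rival 3-sequence matches.

rotate(1, -90), rotate(1, -90), rotate(1, -90)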